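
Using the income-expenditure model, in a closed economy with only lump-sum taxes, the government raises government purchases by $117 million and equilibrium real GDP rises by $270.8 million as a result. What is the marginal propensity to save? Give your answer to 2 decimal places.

Implied spending multiplier k = ΔY/ΔG = 270.8/117 ≈ 2.3145.
Since k = 1/(1 − MPC), MPC = 1 − 1/k = 1 − ΔG/ΔY = 1 − 117/270.8 ≈ 0.57.
MPS = 1 − MPC = 0.43.

0.43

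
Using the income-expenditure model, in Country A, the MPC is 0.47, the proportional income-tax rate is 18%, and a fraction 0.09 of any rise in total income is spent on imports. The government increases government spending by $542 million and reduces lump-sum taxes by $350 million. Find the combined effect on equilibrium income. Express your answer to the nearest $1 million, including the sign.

Expenditure multiplier = 1/(1 − c(1−t) + m) = 1/(1 − 0.47×0.82 + 0.09) = 1/0.7046 ≈ 1.419.
ΔG contributes k·ΔG = (+$542 million) / 0.7046 ≈ +$769.2 million.
ΔT of −$350 million changes first-round spending by −c·ΔT = +$164.5 million, contributing k·(−c·ΔT) = (+$164.5 million) / 0.7046 ≈ +$233.5 million.
Net ΔY = k(ΔG − c·ΔT) = (+$706.5 million) / 0.7046 ≈ +$1,003 million.

+$1,003 million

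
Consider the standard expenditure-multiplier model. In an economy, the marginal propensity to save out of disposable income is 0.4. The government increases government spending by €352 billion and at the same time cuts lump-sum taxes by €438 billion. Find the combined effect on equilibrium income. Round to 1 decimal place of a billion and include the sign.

MPC = 1 − MPS = 1 − 0.4 = 0.6.
Expenditure multiplier = 1/(1 − MPC) = 1/(1 − 0.6) = 1/0.4 = 2.5.
ΔG contributes k·ΔG = (+€352 billion) / 0.4 = +€880 billion.
ΔT of −€438 billion changes first-round spending by −c·ΔT = +€262.8 billion, contributing k·(−c·ΔT) = (+€262.8 billion) / 0.4 = +€657 billion.
Net ΔY = k(ΔG − c·ΔT) = (+€614.8 billion) / 0.4 = +€1,537 billion.

+€1,537.0 billion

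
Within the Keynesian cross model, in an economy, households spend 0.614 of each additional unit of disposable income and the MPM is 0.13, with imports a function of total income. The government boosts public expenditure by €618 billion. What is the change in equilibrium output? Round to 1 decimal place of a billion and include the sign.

Spending multiplier = 1/(1 − c + m) = 1/(1 − 0.614 + 0.13) = 1/0.516 ≈ 1.938.
ΔY = k × ΔG = (+€618 billion) / 0.516 ≈ +€1,197.7 billion.

+€1,197.7 billion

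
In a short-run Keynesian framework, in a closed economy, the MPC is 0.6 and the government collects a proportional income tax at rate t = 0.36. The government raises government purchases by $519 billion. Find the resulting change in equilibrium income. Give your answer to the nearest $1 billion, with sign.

Spending multiplier = 1/(1 − c(1−t)) = 1/(1 − 0.6×0.64) = 1/0.616 ≈ 1.623.
ΔY = k × ΔG = (+$519 billion) / 0.616 ≈ +$843 billion.

+$843 billion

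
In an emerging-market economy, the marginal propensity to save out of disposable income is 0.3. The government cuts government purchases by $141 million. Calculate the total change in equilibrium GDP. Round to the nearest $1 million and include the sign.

−$470 million

MPC = 1 − MPS = 1 − 0.3 = 0.7.
Government-spending multiplier = 1/(1 − MPC) = 1/(1 − 0.7) = 1/0.3 ≈ 3.333.
ΔY = k × ΔG = (−$141 million) / 0.3 = −$470 million.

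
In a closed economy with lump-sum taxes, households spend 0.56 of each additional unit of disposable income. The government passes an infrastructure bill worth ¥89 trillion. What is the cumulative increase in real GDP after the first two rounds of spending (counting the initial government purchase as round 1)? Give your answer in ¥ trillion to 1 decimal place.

¥138.8 trillion

Round 1 adds ΔG = ¥89 trillion; each later round is MPC = 0.56 times the previous.
After 2 rounds: 89 + 49.84 = ΔG·(1 − c^2)/(1 − c) = 89 × (1 − 0.3136)/0.44 ≈ ¥138.8 trillion.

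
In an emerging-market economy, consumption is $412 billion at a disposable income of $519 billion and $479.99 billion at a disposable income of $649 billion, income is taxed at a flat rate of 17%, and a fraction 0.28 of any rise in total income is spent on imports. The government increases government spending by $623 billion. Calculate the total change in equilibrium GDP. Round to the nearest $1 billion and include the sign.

MPC = ΔC/ΔYd = (479.99 − 412)/(649 − 519) = 67.99/130 = 0.523.
Government-spending multiplier = 1/(1 − c(1−t) + m) = 1/(1 − 0.523×0.83 + 0.28) = 1/0.84591 ≈ 1.182.
ΔY = k × ΔG = (+$623 billion) / 0.84591 ≈ +$736 billion.

+$736 billion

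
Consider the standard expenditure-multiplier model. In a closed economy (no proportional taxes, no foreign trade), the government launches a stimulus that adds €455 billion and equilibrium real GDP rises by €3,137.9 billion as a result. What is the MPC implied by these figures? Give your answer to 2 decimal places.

Implied spending multiplier k = ΔY/ΔG = 3,137.9/455 ≈ 6.8965.
Since k = 1/(1 − MPC), MPC = 1 − 1/k = 1 − ΔG/ΔY = 1 − 455/3,137.9 ≈ 0.85.

0.85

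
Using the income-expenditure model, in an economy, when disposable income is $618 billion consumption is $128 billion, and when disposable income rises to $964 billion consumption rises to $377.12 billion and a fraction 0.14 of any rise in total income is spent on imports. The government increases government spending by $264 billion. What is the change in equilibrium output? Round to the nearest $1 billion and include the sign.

+$629 billion

MPC = ΔC/ΔYd = (377.12 − 128)/(964 − 618) = 249.12/346 = 0.72.
Spending multiplier = 1/(1 − c + m) = 1/(1 − 0.72 + 0.14) = 1/0.42 ≈ 2.381.
ΔY = k × ΔG = (+$264 billion) / 0.42 ≈ +$629 billion.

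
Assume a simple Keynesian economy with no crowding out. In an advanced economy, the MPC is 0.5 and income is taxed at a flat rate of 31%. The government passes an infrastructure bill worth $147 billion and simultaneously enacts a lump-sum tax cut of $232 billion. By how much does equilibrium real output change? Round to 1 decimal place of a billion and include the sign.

Expenditure multiplier = 1/(1 − c(1−t)) = 1/(1 − 0.5×0.69) = 1/0.655 ≈ 1.527.
ΔG contributes k·ΔG = (+$147 billion) / 0.655 ≈ +$224.4 billion.
ΔT of −$232 billion changes first-round spending by −c·ΔT = +$116 billion, contributing k·(−c·ΔT) = (+$116 billion) / 0.655 ≈ +$177.1 billion.
Net ΔY = k(ΔG − c·ΔT) = (+$263 billion) / 0.655 ≈ +$401.5 billion.

+$401.5 billion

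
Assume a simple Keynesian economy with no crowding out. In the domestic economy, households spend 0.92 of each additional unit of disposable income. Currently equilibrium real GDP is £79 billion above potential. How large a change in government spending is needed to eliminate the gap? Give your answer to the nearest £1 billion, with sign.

−£6 billion

Spending multiplier = 1/(1 − MPC) = 1/(1 − 0.92) = 1/0.08 = 12.5.
Need ΔY = −£79 billion, so ΔG = ΔY/k = (−£79 billion) × 0.08 ≈ −£6 billion.
The government should cut government spending by £6 billion.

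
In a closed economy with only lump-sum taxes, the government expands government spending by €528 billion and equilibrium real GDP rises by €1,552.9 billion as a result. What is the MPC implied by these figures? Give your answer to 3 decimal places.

Implied spending multiplier k = ΔY/ΔG = 1,552.9/528 ≈ 2.9411.
Since k = 1/(1 − MPC), MPC = 1 − 1/k = 1 − ΔG/ΔY = 1 − 528/1,552.9 ≈ 0.660.

0.660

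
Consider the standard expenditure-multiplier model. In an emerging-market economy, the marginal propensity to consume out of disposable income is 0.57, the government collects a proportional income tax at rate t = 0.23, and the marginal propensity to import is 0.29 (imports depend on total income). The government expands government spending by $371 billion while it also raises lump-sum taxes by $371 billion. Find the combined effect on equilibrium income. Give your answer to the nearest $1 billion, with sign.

Expenditure multiplier = 1/(1 − c(1−t) + m) = 1/(1 − 0.57×0.77 + 0.29) = 1/0.8511 ≈ 1.175.
ΔG contributes k·ΔG = (+$371 billion) / 0.8511 ≈ +$435.9 billion.
ΔT of +$371 billion changes first-round spending by −c·ΔT = −$211.47 billion, contributing k·(−c·ΔT) = (−$211.47 billion) / 0.8511 ≈ −$248.5 billion.
Net ΔY = k(ΔG − c·ΔT) = (+$159.53 billion) / 0.8511 ≈ +$187 billion.

+$187 billion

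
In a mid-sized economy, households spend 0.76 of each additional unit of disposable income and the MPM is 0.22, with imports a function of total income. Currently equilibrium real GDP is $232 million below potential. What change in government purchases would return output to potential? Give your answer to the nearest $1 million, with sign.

Spending multiplier = 1/(1 − c + m) = 1/(1 − 0.76 + 0.22) = 1/0.46 ≈ 2.174.
Need ΔY = +$232 million, so ΔG = ΔY/k = (+$232 million) × 0.46 ≈ +$107 million.
The government should increase government purchases by $107 million.

+$107 million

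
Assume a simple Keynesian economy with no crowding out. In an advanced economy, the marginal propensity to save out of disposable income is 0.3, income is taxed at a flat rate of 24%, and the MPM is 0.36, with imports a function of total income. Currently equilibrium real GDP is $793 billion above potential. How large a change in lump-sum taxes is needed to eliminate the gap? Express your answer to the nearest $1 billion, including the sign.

MPC = 1 − MPS = 1 − 0.3 = 0.7.
Spending multiplier = 1/(1 − c(1−t) + m) = 1/(1 − 0.7×0.76 + 0.36) = 1/0.828 ≈ 1.208.
Tax multiplier = −c·k = −0.7/0.828 ≈ −0.845. Need ΔY = −$793 billion, so ΔT = ΔY/(−c·k) = −(−$793 billion) × 0.828 / 0.7 ≈ +$938 billion.
The government should raise lump-sum taxes by $938 billion.

+$938 billion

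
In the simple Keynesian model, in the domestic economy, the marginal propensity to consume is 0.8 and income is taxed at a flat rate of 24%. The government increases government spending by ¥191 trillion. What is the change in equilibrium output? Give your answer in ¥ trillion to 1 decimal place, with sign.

Expenditure multiplier = 1/(1 − c(1−t)) = 1/(1 − 0.8×0.76) = 1/0.392 ≈ 2.551.
ΔY = k × ΔG = (+¥191 trillion) / 0.392 ≈ +¥487.2 trillion.

+¥487.2 trillion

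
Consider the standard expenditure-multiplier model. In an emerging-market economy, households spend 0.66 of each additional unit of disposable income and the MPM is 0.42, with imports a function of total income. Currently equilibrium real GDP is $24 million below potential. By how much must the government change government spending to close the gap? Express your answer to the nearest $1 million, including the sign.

+$18 million

Spending multiplier = 1/(1 − c + m) = 1/(1 − 0.66 + 0.42) = 1/0.76 ≈ 1.316.
Need ΔY = +$24 million, so ΔG = ΔY/k = (+$24 million) × 0.76 ≈ +$18 million.
The government should increase government spending by $18 million.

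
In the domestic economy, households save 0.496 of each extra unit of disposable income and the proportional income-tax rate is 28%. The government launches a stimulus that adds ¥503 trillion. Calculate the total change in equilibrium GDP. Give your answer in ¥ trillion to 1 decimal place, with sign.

MPC = 1 − MPS = 1 − 0.496 = 0.504.
Spending multiplier = 1/(1 − c(1−t)) = 1/(1 − 0.504×0.72) = 1/0.63712 ≈ 1.57.
ΔY = k × ΔG = (+¥503 trillion) / 0.63712 ≈ +¥789.5 trillion.

+¥789.5 trillion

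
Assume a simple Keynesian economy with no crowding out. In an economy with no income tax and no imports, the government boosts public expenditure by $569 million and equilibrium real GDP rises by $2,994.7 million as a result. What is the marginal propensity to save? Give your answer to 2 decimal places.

0.19

Implied spending multiplier k = ΔY/ΔG = 2,994.7/569 ≈ 5.2631.
Since k = 1/(1 − MPC), MPC = 1 − 1/k = 1 − ΔG/ΔY = 1 − 569/2,994.7 ≈ 0.81.
MPS = 1 − MPC = 0.19.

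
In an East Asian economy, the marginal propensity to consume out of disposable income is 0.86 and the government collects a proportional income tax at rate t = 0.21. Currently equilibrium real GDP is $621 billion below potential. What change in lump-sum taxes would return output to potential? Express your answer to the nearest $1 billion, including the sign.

−$232 billion

Spending multiplier = 1/(1 − c(1−t)) = 1/(1 − 0.86×0.79) = 1/0.3206 ≈ 3.119.
Tax multiplier = −c·k = −0.86/0.3206 ≈ −2.682. Need ΔY = +$621 billion, so ΔT = ΔY/(−c·k) = −(+$621 billion) × 0.3206 / 0.86 ≈ −$232 billion.
The government should cut lump-sum taxes by $232 billion.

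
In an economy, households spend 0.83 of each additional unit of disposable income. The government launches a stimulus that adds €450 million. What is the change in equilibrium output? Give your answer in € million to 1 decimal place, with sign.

Expenditure multiplier = 1/(1 − MPC) = 1/(1 − 0.83) = 1/0.17 ≈ 5.882.
ΔY = k × ΔG = (+€450 million) / 0.17 ≈ +€2,647.1 million.

+€2,647.1 million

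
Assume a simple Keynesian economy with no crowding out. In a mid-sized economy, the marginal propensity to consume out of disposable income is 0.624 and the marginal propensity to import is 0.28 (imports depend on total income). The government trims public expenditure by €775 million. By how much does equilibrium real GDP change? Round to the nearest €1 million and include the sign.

Spending multiplier = 1/(1 − c + m) = 1/(1 − 0.624 + 0.28) = 1/0.656 ≈ 1.524.
ΔY = k × ΔG = (−€775 million) / 0.656 ≈ −€1,181 million.

−€1,181 million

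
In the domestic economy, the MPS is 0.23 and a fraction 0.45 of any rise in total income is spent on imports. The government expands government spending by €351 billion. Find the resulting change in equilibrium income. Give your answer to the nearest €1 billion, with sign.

MPC = 1 − MPS = 1 − 0.23 = 0.77.
Spending multiplier = 1/(1 − c + m) = 1/(1 − 0.77 + 0.45) = 1/0.68 ≈ 1.471.
ΔY = k × ΔG = (+€351 billion) / 0.68 ≈ +€516 billion.

+€516 billion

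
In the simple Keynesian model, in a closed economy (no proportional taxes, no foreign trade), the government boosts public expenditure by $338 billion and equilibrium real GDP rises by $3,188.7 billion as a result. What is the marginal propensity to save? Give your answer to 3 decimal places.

0.106

Implied spending multiplier k = ΔY/ΔG = 3,188.7/338 ≈ 9.434.
Since k = 1/(1 − MPC), MPC = 1 − 1/k = 1 − ΔG/ΔY = 1 − 338/3,188.7 ≈ 0.894.
MPS = 1 − MPC = 0.106.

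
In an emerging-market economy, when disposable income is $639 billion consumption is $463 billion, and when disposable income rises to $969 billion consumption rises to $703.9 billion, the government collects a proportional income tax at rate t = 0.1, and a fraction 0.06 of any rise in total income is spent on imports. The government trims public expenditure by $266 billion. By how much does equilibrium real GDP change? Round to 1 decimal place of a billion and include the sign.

−$660.0 billion

MPC = ΔC/ΔYd = (703.9 − 463)/(969 − 639) = 240.9/330 = 0.73.
Spending multiplier = 1/(1 − c(1−t) + m) = 1/(1 − 0.73×0.9 + 0.06) = 1/0.403 ≈ 2.481.
ΔY = k × ΔG = (−$266 billion) / 0.403 ≈ −$660 billion.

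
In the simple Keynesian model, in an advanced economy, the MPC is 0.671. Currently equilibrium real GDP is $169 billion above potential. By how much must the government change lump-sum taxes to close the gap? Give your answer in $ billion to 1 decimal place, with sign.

Spending multiplier = 1/(1 − MPC) = 1/(1 − 0.671) = 1/0.329 ≈ 3.04.
Tax multiplier = −c·k = −0.671/0.329 ≈ −2.04. Need ΔY = −$169 billion, so ΔT = ΔY/(−c·k) = −(−$169 billion) × 0.329 / 0.671 ≈ +$82.9 billion.
The government should raise lump-sum taxes by $82.9 billion.

+$82.9 billion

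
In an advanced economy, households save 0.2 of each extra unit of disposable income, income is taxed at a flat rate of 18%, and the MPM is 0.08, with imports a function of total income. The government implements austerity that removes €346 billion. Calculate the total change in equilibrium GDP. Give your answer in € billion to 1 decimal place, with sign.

−€816.0 billion

MPC = 1 − MPS = 1 − 0.2 = 0.8.
Spending multiplier = 1/(1 − c(1−t) + m) = 1/(1 − 0.8×0.82 + 0.08) = 1/0.424 ≈ 2.358.
ΔY = k × ΔG = (−€346 billion) / 0.424 ≈ −€816 billion.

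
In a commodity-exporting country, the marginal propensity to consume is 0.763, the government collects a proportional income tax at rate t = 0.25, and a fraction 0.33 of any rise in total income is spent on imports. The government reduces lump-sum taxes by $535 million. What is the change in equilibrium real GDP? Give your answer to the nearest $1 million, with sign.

A lump-sum tax change of −$535 million shifts disposable income by +$535 million; first-round consumption changes by −c × ΔT = −0.763 × (−$535 million) = +$408.205 million.
Expenditure multiplier = 1/(1 − c(1−t) + m) = 1/(1 − 0.763×0.75 + 0.33) = 1/0.75775 ≈ 1.32.
The tax multiplier is −c × k ≈ −1.007, so ΔY = k × (−c·ΔT) = (+$408.205 million) / 0.75775 ≈ +$539 million.

+$539 million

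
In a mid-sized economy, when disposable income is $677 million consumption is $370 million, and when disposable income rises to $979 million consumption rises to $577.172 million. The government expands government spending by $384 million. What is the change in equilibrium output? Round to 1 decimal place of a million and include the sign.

+$1,222.9 million

MPC = ΔC/ΔYd = (577.172 − 370)/(979 − 677) = 207.172/302 = 0.686.
Expenditure multiplier = 1/(1 − MPC) = 1/(1 − 0.686) = 1/0.314 ≈ 3.185.
ΔY = k × ΔG = (+$384 million) / 0.314 ≈ +$1,222.9 million.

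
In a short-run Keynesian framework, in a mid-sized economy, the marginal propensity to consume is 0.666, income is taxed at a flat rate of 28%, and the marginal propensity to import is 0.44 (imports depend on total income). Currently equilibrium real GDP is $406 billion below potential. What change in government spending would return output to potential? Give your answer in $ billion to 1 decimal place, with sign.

+$390.0 billion

Spending multiplier = 1/(1 − c(1−t) + m) = 1/(1 − 0.666×0.72 + 0.44) = 1/0.96048 ≈ 1.041.
Need ΔY = +$406 billion, so ΔG = ΔY/k = (+$406 billion) × 0.96048 ≈ +$390 billion.
The government should increase government spending by $390 billion.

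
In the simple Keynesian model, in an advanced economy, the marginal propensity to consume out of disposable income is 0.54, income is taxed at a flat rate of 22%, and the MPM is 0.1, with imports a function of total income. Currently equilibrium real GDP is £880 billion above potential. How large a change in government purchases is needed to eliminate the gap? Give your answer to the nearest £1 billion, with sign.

Spending multiplier = 1/(1 − c(1−t) + m) = 1/(1 − 0.54×0.78 + 0.1) = 1/0.6788 ≈ 1.473.
Need ΔY = −£880 billion, so ΔG = ΔY/k = (−£880 billion) × 0.6788 ≈ −£597 billion.
The government should cut government purchases by £597 billion.

−£597 billion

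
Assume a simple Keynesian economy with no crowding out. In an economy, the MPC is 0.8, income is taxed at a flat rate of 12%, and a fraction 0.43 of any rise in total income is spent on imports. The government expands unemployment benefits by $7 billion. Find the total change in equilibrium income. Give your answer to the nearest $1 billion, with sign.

+$8 billion

The transfer change shifts disposable income by +$7 billion, so first-round consumption changes by c·ΔTR = 0.8 × (+$7 billion) = +$5.6 billion.
Expenditure multiplier = 1/(1 − c(1−t) + m) = 1/(1 − 0.8×0.88 + 0.43) = 1/0.726 ≈ 1.377.
The transfer multiplier is c × k ≈ 1.102, so ΔY = k × (c·ΔTR) = (+$5.6 billion) / 0.726 ≈ +$8 billion.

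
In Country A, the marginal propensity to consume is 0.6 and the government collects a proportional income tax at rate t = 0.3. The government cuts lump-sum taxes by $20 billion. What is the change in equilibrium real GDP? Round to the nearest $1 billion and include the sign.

A lump-sum tax change of −$20 billion shifts disposable income by +$20 billion; first-round consumption changes by −c × ΔT = −0.6 × (−$20 billion) = +$12 billion.
Expenditure multiplier = 1/(1 − c(1−t)) = 1/(1 − 0.6×0.7) = 1/0.58 ≈ 1.724.
The tax multiplier is −c × k ≈ −1.034, so ΔY = k × (−c·ΔT) = (+$12 billion) / 0.58 ≈ +$21 billion.

+$21 billion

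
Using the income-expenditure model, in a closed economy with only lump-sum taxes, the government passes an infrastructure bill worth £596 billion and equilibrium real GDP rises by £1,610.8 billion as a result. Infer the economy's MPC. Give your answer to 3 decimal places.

0.630

Implied spending multiplier k = ΔY/ΔG = 1,610.8/596 ≈ 2.7027.
Since k = 1/(1 − MPC), MPC = 1 − 1/k = 1 − ΔG/ΔY = 1 − 596/1,610.8 ≈ 0.630.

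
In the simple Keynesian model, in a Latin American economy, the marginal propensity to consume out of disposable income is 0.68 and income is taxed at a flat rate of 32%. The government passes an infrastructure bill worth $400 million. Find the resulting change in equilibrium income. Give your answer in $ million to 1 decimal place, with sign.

Expenditure multiplier = 1/(1 − c(1−t)) = 1/(1 − 0.68×0.68) = 1/0.5376 ≈ 1.86.
ΔY = k × ΔG = (+$400 million) / 0.5376 ≈ +$744 million.

+$744.0 million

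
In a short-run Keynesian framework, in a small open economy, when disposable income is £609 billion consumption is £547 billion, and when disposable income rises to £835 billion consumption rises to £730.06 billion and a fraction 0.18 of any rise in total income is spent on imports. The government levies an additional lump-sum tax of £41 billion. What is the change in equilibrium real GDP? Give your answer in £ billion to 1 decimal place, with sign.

MPC = ΔC/ΔYd = (730.06 − 547)/(835 − 609) = 183.06/226 = 0.81.
A lump-sum tax change of +£41 billion shifts disposable income by −£41 billion; first-round consumption changes by −c × ΔT = −0.81 × (+£41 billion) = −£33.21 billion.
Expenditure multiplier = 1/(1 − c + m) = 1/(1 − 0.81 + 0.18) = 1/0.37 ≈ 2.703.
The tax multiplier is −c × k ≈ −2.189, so ΔY = k × (−c·ΔT) = (−£33.21 billion) / 0.37 ≈ −£89.8 billion.

−£89.8 billion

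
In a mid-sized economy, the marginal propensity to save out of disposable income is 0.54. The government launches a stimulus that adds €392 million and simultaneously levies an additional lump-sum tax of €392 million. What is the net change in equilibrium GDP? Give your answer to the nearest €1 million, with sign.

MPC = 1 − MPS = 1 − 0.54 = 0.46.
Expenditure multiplier = 1/(1 − MPC) = 1/(1 − 0.46) = 1/0.54 ≈ 1.852.
ΔG contributes k·ΔG = (+€392 million) / 0.54 ≈ +€725.9 million.
ΔT of +€392 million changes first-round spending by −c·ΔT = −€180.32 million, contributing k·(−c·ΔT) = (−€180.32 million) / 0.54 ≈ −€333.9 million.
With ΔG = ΔT and no other leakages, the balanced-budget multiplier is 1, so ΔY = ΔG = +€392 million.

+€392 million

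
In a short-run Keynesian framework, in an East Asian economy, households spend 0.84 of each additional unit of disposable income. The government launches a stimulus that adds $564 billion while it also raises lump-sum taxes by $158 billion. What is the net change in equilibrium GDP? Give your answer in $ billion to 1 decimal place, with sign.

+$2,695.5 billion

Expenditure multiplier = 1/(1 − MPC) = 1/(1 − 0.84) = 1/0.16 = 6.25.
ΔG contributes k·ΔG = (+$564 billion) / 0.16 = +$3,525 billion.
ΔT of +$158 billion changes first-round spending by −c·ΔT = −$132.72 billion, contributing k·(−c·ΔT) = (−$132.72 billion) / 0.16 = −$829.5 billion.
Net ΔY = k(ΔG − c·ΔT) = (+$431.28 billion) / 0.16 = +$2,695.5 billion.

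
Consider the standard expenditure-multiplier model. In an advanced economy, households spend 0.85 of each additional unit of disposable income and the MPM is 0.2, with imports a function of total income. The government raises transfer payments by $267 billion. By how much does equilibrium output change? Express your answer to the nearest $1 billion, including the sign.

+$648 billion

The transfer change shifts disposable income by +$267 billion, so first-round consumption changes by c·ΔTR = 0.85 × (+$267 billion) = +$226.95 billion.
Expenditure multiplier = 1/(1 − c + m) = 1/(1 − 0.85 + 0.2) = 1/0.35 ≈ 2.857.
The transfer multiplier is c × k ≈ 2.429, so ΔY = k × (c·ΔTR) = (+$226.95 billion) / 0.35 ≈ +$648 billion.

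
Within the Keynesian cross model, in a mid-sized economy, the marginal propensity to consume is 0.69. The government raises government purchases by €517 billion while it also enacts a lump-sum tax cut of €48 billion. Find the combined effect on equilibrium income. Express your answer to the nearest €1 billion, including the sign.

+€1,775 billion

Expenditure multiplier = 1/(1 − MPC) = 1/(1 − 0.69) = 1/0.31 ≈ 3.226.
ΔG contributes k·ΔG = (+€517 billion) / 0.31 ≈ +€1,667.7 billion.
ΔT of −€48 billion changes first-round spending by −c·ΔT = +€33.12 billion, contributing k·(−c·ΔT) = (+€33.12 billion) / 0.31 ≈ +€106.8 billion.
Net ΔY = k(ΔG − c·ΔT) = (+€550.12 billion) / 0.31 ≈ +€1,775 billion.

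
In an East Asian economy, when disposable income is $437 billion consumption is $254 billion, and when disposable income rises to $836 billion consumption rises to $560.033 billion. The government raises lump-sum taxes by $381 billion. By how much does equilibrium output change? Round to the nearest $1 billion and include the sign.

−$1,254 billion

MPC = ΔC/ΔYd = (560.033 − 254)/(836 − 437) = 306.033/399 = 0.767.
A lump-sum tax change of +$381 billion shifts disposable income by −$381 billion; first-round consumption changes by −c × ΔT = −0.767 × (+$381 billion) = −$292.227 billion.
Expenditure multiplier = 1/(1 − MPC) = 1/(1 − 0.767) = 1/0.233 ≈ 4.292.
The tax multiplier is −c × k ≈ −3.292, so ΔY = k × (−c·ΔT) = (−$292.227 billion) / 0.233 ≈ −$1,254 billion.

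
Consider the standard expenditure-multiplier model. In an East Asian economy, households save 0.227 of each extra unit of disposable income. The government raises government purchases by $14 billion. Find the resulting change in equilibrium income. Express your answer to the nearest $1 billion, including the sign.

+$62 billion

MPC = 1 − MPS = 1 − 0.227 = 0.773.
Spending multiplier = 1/(1 − MPC) = 1/(1 − 0.773) = 1/0.227 ≈ 4.405.
ΔY = k × ΔG = (+$14 billion) / 0.227 ≈ +$62 billion.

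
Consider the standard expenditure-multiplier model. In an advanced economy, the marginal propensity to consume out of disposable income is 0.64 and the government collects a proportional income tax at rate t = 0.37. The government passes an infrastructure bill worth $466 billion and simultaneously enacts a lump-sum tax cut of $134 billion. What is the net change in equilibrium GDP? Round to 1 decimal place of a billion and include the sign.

+$924.5 billion

Expenditure multiplier = 1/(1 − c(1−t)) = 1/(1 − 0.64×0.63) = 1/0.5968 ≈ 1.676.
ΔG contributes k·ΔG = (+$466 billion) / 0.5968 ≈ +$780.8 billion.
ΔT of −$134 billion changes first-round spending by −c·ΔT = +$85.76 billion, contributing k·(−c·ΔT) = (+$85.76 billion) / 0.5968 ≈ +$143.7 billion.
Net ΔY = k(ΔG − c·ΔT) = (+$551.76 billion) / 0.5968 ≈ +$924.5 billion.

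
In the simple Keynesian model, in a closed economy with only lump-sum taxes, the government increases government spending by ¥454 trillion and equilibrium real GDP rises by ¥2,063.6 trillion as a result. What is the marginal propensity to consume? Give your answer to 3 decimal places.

Implied spending multiplier k = ΔY/ΔG = 2,063.6/454 ≈ 4.5454.
Since k = 1/(1 − MPC), MPC = 1 − 1/k = 1 − ΔG/ΔY = 1 − 454/2,063.6 ≈ 0.780.

0.780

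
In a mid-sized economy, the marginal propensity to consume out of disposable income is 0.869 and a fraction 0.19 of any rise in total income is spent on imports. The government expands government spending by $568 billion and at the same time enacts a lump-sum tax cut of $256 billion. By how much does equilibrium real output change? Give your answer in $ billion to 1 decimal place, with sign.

Expenditure multiplier = 1/(1 − c + m) = 1/(1 − 0.869 + 0.19) = 1/0.321 ≈ 3.115.
ΔG contributes k·ΔG = (+$568 billion) / 0.321 ≈ +$1,769.5 billion.
ΔT of −$256 billion changes first-round spending by −c·ΔT = +$222.464 billion, contributing k·(−c·ΔT) = (+$222.464 billion) / 0.321 ≈ +$693 billion.
Net ΔY = k(ΔG − c·ΔT) = (+$790.464 billion) / 0.321 ≈ +$2,462.5 billion.

+$2,462.5 billion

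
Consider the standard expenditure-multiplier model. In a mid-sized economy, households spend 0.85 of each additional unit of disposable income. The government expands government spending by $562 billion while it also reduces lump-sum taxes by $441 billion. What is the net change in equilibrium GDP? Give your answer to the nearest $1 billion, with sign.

Expenditure multiplier = 1/(1 − MPC) = 1/(1 − 0.85) = 1/0.15 ≈ 6.667.
ΔG contributes k·ΔG = (+$562 billion) / 0.15 ≈ +$3,746.7 billion.
ΔT of −$441 billion changes first-round spending by −c·ΔT = +$374.85 billion, contributing k·(−c·ΔT) = (+$374.85 billion) / 0.15 = +$2,499 billion.
Net ΔY = k(ΔG − c·ΔT) = (+$936.85 billion) / 0.15 ≈ +$6,246 billion.

+$6,246 billion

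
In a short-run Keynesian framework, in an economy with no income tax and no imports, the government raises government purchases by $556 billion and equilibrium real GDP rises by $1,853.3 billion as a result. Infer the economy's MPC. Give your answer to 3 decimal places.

Implied spending multiplier k = ΔY/ΔG = 1,853.3/556 ≈ 3.3333.
Since k = 1/(1 − MPC), MPC = 1 − 1/k = 1 − ΔG/ΔY = 1 − 556/1,853.3 ≈ 0.700.

0.700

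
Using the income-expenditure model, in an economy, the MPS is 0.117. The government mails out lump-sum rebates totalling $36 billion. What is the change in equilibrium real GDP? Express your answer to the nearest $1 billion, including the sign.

MPC = 1 − MPS = 1 − 0.117 = 0.883.
A lump-sum tax change of −$36 billion shifts disposable income by +$36 billion; first-round consumption changes by −c × ΔT = −0.883 × (−$36 billion) = +$31.788 billion.
Expenditure multiplier = 1/(1 − MPC) = 1/(1 − 0.883) = 1/0.117 ≈ 8.547.
The tax multiplier is −c × k ≈ −7.547, so ΔY = k × (−c·ΔT) = (+$31.788 billion) / 0.117 ≈ +$272 billion.

+$272 billion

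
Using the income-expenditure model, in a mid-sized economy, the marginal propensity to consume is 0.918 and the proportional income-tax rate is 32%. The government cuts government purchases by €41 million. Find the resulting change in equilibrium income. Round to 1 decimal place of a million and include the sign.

−€109.1 million

Spending multiplier = 1/(1 − c(1−t)) = 1/(1 − 0.918×0.68) = 1/0.37576 ≈ 2.661.
ΔY = k × ΔG = (−€41 million) / 0.37576 ≈ −€109.1 million.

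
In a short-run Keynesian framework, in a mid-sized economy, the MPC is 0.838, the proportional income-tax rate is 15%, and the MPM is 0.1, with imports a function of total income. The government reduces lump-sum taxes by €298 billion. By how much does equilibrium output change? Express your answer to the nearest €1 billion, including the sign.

A lump-sum tax change of −€298 billion shifts disposable income by +€298 billion; first-round consumption changes by −c × ΔT = −0.838 × (−€298 billion) = +€249.724 billion.
Expenditure multiplier = 1/(1 − c(1−t) + m) = 1/(1 − 0.838×0.85 + 0.1) = 1/0.3877 ≈ 2.579.
The tax multiplier is −c × k ≈ −2.161, so ΔY = k × (−c·ΔT) = (+€249.724 billion) / 0.3877 ≈ +€644 billion.

+€644 billion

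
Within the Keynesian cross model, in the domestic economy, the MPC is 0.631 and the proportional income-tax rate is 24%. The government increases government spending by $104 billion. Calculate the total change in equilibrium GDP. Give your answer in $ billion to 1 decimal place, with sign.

+$199.8 billion

Government-spending multiplier = 1/(1 − c(1−t)) = 1/(1 − 0.631×0.76) = 1/0.52044 ≈ 1.921.
ΔY = k × ΔG = (+$104 billion) / 0.52044 ≈ +$199.8 billion.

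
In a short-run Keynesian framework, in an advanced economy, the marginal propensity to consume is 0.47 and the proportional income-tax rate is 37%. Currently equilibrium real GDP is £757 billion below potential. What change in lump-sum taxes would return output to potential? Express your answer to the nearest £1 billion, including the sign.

Spending multiplier = 1/(1 − c(1−t)) = 1/(1 − 0.47×0.63) = 1/0.7039 ≈ 1.421.
Tax multiplier = −c·k = −0.47/0.7039 ≈ −0.668. Need ΔY = +£757 billion, so ΔT = ΔY/(−c·k) = −(+£757 billion) × 0.7039 / 0.47 ≈ −£1,134 billion.
The government should cut lump-sum taxes by £1,134 billion.

−£1,134 billion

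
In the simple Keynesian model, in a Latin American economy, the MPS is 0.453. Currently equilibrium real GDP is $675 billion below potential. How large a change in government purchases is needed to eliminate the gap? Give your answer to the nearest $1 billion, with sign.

MPC = 1 − MPS = 1 − 0.453 = 0.547.
Spending multiplier = 1/(1 − MPC) = 1/(1 − 0.547) = 1/0.453 ≈ 2.208.
Need ΔY = +$675 billion, so ΔG = ΔY/k = (+$675 billion) × 0.453 ≈ +$306 billion.
The government should increase government purchases by $306 billion.

+$306 billion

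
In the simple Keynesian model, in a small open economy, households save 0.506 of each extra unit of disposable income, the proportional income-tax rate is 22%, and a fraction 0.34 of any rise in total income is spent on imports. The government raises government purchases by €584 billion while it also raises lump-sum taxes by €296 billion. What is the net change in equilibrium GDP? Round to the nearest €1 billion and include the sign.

MPC = 1 − MPS = 1 − 0.506 = 0.494.
Expenditure multiplier = 1/(1 − c(1−t) + m) = 1/(1 − 0.494×0.78 + 0.34) = 1/0.95468 ≈ 1.047.
ΔG contributes k·ΔG = (+€584 billion) / 0.95468 ≈ +€611.7 billion.
ΔT of +€296 billion changes first-round spending by −c·ΔT = −€146.224 billion, contributing k·(−c·ΔT) = (−€146.224 billion) / 0.95468 ≈ −€153.2 billion.
Net ΔY = k(ΔG − c·ΔT) = (+€437.776 billion) / 0.95468 ≈ +€459 billion.

+€459 billion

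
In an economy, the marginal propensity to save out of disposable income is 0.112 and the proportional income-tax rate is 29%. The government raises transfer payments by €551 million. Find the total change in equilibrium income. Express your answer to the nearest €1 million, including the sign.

MPC = 1 − MPS = 1 − 0.112 = 0.888.
The transfer change shifts disposable income by +€551 million, so first-round consumption changes by c·ΔTR = 0.888 × (+€551 million) = +€489.288 million.
Expenditure multiplier = 1/(1 − c(1−t)) = 1/(1 − 0.888×0.71) = 1/0.36952 ≈ 2.706.
The transfer multiplier is c × k ≈ 2.403, so ΔY = k × (c·ΔTR) = (+€489.288 million) / 0.36952 ≈ +€1,324 million.

+€1,324 million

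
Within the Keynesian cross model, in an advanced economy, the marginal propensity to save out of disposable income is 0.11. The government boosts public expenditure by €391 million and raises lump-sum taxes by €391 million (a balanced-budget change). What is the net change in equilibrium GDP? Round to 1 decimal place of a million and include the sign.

MPC = 1 − MPS = 1 − 0.11 = 0.89.
Expenditure multiplier = 1/(1 − MPC) = 1/(1 − 0.89) = 1/0.11 ≈ 9.091.
ΔG contributes k·ΔG = (+€391 million) / 0.11 ≈ +€3,554.5 million.
ΔT of +€391 million changes first-round spending by −c·ΔT = −€347.99 million, contributing k·(−c·ΔT) = (−€347.99 million) / 0.11 ≈ −€3,163.5 million.
With ΔG = ΔT and no other leakages, the balanced-budget multiplier is 1, so ΔY = ΔG = +€391 million.

+€391.0 million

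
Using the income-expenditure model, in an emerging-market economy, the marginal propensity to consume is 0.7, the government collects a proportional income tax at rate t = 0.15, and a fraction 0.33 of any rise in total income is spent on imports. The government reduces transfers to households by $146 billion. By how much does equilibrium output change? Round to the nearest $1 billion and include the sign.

The transfer change shifts disposable income by −$146 billion, so first-round consumption changes by c·ΔTR = 0.7 × (−$146 billion) = −$102.2 billion.
Expenditure multiplier = 1/(1 − c(1−t) + m) = 1/(1 − 0.7×0.85 + 0.33) = 1/0.735 ≈ 1.361.
The transfer multiplier is c × k ≈ 0.952, so ΔY = k × (c·ΔTR) = (−$102.2 billion) / 0.735 ≈ −$139 billion.

−$139 billion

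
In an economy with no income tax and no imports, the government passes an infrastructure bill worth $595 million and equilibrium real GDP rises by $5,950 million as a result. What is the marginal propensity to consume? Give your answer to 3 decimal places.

Implied spending multiplier k = ΔY/ΔG = 5,950/595 = 10.
Since k = 1/(1 − MPC), MPC = 1 − 1/k = 1 − ΔG/ΔY = 1 − 595/5,950 = 0.900.

0.900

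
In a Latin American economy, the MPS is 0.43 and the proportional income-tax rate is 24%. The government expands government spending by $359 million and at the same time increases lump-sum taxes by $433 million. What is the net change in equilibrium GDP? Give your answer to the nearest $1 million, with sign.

MPC = 1 − MPS = 1 − 0.43 = 0.57.
Expenditure multiplier = 1/(1 − c(1−t)) = 1/(1 − 0.57×0.76) = 1/0.5668 ≈ 1.764.
ΔG contributes k·ΔG = (+$359 million) / 0.5668 ≈ +$633.4 million.
ΔT of +$433 million changes first-round spending by −c·ΔT = −$246.81 million, contributing k·(−c·ΔT) = (−$246.81 million) / 0.5668 ≈ −$435.4 million.
Net ΔY = k(ΔG − c·ΔT) = (+$112.19 million) / 0.5668 ≈ +$198 million.

+$198 million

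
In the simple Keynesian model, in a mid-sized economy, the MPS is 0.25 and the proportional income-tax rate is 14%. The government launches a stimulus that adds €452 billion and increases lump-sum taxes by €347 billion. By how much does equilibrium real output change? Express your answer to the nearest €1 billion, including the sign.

+€540 billion

MPC = 1 − MPS = 1 − 0.25 = 0.75.
Expenditure multiplier = 1/(1 − c(1−t)) = 1/(1 − 0.75×0.86) = 1/0.355 ≈ 2.817.
ΔG contributes k·ΔG = (+€452 billion) / 0.355 ≈ +€1,273.2 billion.
ΔT of +€347 billion changes first-round spending by −c·ΔT = −€260.25 billion, contributing k·(−c·ΔT) = (−€260.25 billion) / 0.355 ≈ −€733.1 billion.
Net ΔY = k(ΔG − c·ΔT) = (+€191.75 billion) / 0.355 ≈ +€540 billion.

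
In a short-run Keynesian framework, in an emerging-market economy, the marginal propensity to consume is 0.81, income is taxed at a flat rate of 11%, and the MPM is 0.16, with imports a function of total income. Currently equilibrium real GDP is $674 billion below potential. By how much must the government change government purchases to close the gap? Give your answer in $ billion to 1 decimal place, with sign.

Spending multiplier = 1/(1 − c(1−t) + m) = 1/(1 − 0.81×0.89 + 0.16) = 1/0.4391 ≈ 2.277.
Need ΔY = +$674 billion, so ΔG = ΔY/k = (+$674 billion) × 0.4391 ≈ +$296 billion.
The government should increase government purchases by $296 billion.

+$296.0 billion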